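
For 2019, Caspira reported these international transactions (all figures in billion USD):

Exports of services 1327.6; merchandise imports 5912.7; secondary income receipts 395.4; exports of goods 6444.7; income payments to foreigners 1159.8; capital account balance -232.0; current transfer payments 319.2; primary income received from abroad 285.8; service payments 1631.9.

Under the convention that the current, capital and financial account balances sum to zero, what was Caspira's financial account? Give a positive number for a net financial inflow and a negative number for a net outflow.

802.1

Goods balance = 6444.7 - 5912.7 = 532.0
Services balance = 1327.6 - 1631.9 = -304.3
Trade balance (goods + services) = 532.0 + (-304.3) = 227.7
Net primary income = 285.8 - 1159.8 = -874.0
Net secondary income = 395.4 - 319.2 = 76.2
Current account = 227.7 + (-874.0) + 76.2 = -570.1
Financial account = -(-570.1 + (-232.0)) = 802.1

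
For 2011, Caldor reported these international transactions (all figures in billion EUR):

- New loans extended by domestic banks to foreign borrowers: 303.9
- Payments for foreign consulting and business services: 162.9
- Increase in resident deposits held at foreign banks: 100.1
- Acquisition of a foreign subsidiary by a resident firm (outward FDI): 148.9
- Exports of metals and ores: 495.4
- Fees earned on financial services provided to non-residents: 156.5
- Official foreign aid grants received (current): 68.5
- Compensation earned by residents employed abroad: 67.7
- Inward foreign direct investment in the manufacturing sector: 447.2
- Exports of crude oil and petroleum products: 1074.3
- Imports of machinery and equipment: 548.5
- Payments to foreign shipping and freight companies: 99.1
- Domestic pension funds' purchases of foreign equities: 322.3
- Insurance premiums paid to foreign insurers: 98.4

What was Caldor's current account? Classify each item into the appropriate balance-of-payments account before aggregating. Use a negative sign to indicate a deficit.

953.5

Goods: 1074.3 + 495.4 - 548.5 = 1021.2
Services: -98.4 + 156.5 - 99.1 - 162.9 = -203.9
Primary income: 67.7
Secondary income: 68.5
Current account = 1021.2 + (-203.9) + 67.7 + 68.5 = 953.5
(Excluded from the current account — financial account: new loans extended by domestic banks to foreign borrowers 303.9, increase in resident deposits held at foreign banks 100.1, acquisition of a foreign subsidiary by a resident firm (outward FDI) 148.9, inward foreign direct investment in the manufacturing sector 447.2, domestic pension funds' purchases of foreign equities 322.3.)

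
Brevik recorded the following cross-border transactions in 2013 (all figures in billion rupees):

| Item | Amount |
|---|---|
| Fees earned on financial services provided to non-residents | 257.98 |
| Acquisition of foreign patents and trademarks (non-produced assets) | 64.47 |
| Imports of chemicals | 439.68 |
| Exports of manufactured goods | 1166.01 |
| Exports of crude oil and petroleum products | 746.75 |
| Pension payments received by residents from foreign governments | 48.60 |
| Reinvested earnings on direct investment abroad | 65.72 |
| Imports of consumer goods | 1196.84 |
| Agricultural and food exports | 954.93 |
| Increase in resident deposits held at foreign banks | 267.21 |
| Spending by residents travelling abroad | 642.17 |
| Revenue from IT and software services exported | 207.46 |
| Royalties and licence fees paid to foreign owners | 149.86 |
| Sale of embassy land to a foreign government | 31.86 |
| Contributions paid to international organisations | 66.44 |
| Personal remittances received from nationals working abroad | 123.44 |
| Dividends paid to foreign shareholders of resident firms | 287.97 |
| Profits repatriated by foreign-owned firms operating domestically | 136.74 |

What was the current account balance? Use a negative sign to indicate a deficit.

651.19

Goods: -439.68 + 954.93 + 1166.01 + 746.75 - 1196.84 = 1231.17
Services: 257.98 + 207.46 - 642.17 - 149.86 = -326.59
Primary income: -136.74 + 65.72 - 287.97 = -358.99
Secondary income: -66.44 + 123.44 + 48.60 = 105.60
Current account = 1231.17 + (-326.59) + (-358.99) + 105.60 = 651.19
(Excluded from the current account — capital account: acquisition of foreign patents and trademarks (non-produced assets) 64.47, sale of embassy land to a foreign government 31.86; financial account: increase in resident deposits held at foreign banks 267.21.)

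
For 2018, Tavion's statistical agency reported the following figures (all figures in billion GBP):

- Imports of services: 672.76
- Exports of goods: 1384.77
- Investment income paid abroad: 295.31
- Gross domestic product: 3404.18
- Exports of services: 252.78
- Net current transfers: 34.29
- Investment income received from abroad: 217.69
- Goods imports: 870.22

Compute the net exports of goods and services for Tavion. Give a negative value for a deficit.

Goods balance = 1384.77 - 870.22 = 514.55
Services balance = 252.78 - 672.76 = -419.98
Trade balance (goods + services) = 514.55 + (-419.98) = 94.57

94.57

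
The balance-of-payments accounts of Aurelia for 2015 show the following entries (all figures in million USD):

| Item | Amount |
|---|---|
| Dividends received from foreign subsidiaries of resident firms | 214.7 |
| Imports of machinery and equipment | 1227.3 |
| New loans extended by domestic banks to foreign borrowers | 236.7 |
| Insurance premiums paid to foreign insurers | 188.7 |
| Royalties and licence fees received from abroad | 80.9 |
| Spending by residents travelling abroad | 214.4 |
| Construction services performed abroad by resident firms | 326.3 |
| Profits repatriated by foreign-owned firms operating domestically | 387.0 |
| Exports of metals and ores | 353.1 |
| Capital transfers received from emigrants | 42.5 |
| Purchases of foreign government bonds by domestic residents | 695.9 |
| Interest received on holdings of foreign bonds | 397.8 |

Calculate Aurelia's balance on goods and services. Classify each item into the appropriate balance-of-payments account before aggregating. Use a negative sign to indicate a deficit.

Goods: -1227.3 + 353.1 = -874.2
Services: 80.9 + 326.3 - 188.7 - 214.4 = 4.1
Trade balance = -874.2 + 4.1 = -870.1
(Excluded from the trade balance — primary income: dividends received from foreign subsidiaries of resident firms 214.7, profits repatriated by foreign-owned firms operating domestically 387.0, interest received on holdings of foreign bonds 397.8; financial account: new loans extended by domestic banks to foreign borrowers 236.7, purchases of foreign government bonds by domestic residents 695.9; capital account: capital transfers received from emigrants 42.5.)

-870.1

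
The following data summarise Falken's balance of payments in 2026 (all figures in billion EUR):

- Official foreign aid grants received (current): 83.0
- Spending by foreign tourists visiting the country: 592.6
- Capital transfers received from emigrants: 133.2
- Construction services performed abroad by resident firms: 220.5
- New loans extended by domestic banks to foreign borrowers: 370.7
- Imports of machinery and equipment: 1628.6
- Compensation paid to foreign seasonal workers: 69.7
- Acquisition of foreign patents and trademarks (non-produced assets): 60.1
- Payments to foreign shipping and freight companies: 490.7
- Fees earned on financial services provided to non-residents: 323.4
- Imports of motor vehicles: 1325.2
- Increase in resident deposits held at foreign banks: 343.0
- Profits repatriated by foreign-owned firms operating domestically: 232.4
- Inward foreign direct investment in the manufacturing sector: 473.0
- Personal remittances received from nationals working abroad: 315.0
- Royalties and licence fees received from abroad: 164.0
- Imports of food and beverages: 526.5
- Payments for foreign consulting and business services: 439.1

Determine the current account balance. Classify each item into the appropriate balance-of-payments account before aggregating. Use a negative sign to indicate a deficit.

Goods: -526.5 - 1325.2 - 1628.6 = -3480.3
Services: -439.1 + 220.5 - 490.7 + 164.0 + 323.4 + 592.6 = 370.7
Primary income: -232.4 - 69.7 = -302.1
Secondary income: 83.0 + 315.0 = 398.0
Current account = (-3480.3) + 370.7 + (-302.1) + 398.0 = -3013.7
(Excluded from the current account — capital account: capital transfers received from emigrants 133.2, acquisition of foreign patents and trademarks (non-produced assets) 60.1; financial account: new loans extended by domestic banks to foreign borrowers 370.7, increase in resident deposits held at foreign banks 343.0, inward foreign direct investment in the manufacturing sector 473.0.)

-3013.7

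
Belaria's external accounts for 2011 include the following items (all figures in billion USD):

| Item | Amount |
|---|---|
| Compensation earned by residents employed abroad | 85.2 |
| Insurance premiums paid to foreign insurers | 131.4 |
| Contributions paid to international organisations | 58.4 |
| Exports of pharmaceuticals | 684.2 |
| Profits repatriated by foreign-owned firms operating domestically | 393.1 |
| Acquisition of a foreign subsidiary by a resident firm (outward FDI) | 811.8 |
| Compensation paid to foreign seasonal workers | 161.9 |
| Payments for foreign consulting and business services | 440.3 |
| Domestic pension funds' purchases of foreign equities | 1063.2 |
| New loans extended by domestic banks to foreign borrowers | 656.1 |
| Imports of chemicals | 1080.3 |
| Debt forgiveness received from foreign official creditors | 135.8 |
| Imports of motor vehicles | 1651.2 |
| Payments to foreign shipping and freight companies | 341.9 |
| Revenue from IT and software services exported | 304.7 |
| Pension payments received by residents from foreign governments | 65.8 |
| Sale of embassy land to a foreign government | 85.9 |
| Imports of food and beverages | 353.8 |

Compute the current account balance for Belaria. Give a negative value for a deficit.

-3472.4

Goods: -353.8 + 684.2 - 1651.2 - 1080.3 = -2401.1
Services: -440.3 - 131.4 + 304.7 - 341.9 = -608.9
Primary income: 85.2 - 393.1 - 161.9 = -469.8
Secondary income: 65.8 - 58.4 = 7.4
Current account = (-2401.1) + (-608.9) + (-469.8) + 7.4 = -3472.4
(Excluded from the current account — financial account: acquisition of a foreign subsidiary by a resident firm (outward FDI) 811.8, domestic pension funds' purchases of foreign equities 1063.2, new loans extended by domestic banks to foreign borrowers 656.1; capital account: debt forgiveness received from foreign official creditors 135.8, sale of embassy land to a foreign government 85.9.)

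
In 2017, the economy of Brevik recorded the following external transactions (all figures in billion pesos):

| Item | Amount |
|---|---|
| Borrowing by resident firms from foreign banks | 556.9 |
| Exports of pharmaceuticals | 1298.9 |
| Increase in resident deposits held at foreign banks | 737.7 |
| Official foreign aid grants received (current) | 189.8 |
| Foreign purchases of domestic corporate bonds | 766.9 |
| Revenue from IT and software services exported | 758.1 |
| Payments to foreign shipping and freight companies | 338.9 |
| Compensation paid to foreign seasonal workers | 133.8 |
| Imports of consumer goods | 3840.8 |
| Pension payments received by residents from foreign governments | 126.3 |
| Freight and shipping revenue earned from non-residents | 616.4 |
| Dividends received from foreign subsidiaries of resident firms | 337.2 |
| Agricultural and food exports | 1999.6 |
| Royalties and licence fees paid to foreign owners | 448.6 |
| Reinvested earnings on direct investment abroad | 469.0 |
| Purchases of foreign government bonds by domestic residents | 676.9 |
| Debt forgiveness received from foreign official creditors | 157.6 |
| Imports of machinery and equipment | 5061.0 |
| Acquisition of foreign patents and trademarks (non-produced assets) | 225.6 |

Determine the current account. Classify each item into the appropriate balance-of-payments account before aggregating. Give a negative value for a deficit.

-4027.8

Goods: -3840.8 + 1298.9 + 1999.6 - 5061.0 = -5603.3
Services: 616.4 - 338.9 - 448.6 + 758.1 = 587.0
Primary income: 337.2 - 133.8 + 469.0 = 672.4
Secondary income: 189.8 + 126.3 = 316.1
Current account = (-5603.3) + 587.0 + 672.4 + 316.1 = -4027.8
(Excluded from the current account — financial account: borrowing by resident firms from foreign banks 556.9, increase in resident deposits held at foreign banks 737.7, foreign purchases of domestic corporate bonds 766.9, purchases of foreign government bonds by domestic residents 676.9; capital account: debt forgiveness received from foreign official creditors 157.6, acquisition of foreign patents and trademarks (non-produced assets) 225.6.)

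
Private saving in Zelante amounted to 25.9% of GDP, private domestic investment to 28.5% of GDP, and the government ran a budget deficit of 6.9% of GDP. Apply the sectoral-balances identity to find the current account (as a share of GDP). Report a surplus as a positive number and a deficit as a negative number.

-9.5

By the sectoral-balances identity, CA = (S_private - I) + (T - G).
Private balance = 25.9 - 28.5 = -2.6
Government balance (T - G) = -6.9
CA = -2.6 + (-6.9) = -9.5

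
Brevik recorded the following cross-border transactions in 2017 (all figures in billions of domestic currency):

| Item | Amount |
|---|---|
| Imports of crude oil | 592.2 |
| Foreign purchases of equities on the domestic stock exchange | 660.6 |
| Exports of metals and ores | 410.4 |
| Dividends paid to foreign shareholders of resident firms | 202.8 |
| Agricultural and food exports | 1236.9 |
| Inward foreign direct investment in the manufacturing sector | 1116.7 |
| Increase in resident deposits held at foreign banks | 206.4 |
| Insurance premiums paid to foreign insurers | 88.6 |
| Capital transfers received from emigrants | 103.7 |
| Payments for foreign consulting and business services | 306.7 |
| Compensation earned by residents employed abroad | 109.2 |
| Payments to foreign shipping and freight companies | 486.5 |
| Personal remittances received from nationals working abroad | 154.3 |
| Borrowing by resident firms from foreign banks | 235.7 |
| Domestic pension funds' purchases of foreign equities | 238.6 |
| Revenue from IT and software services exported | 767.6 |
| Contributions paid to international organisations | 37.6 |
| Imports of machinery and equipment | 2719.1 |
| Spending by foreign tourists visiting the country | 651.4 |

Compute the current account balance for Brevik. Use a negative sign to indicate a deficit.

-1103.7

Goods: -2719.1 + 410.4 + 1236.9 - 592.2 = -1664.0
Services: 651.4 - 88.6 - 306.7 - 486.5 + 767.6 = 537.2
Primary income: -202.8 + 109.2 = -93.6
Secondary income: -37.6 + 154.3 = 116.7
Current account = (-1664.0) + 537.2 + (-93.6) + 116.7 = -1103.7
(Excluded from the current account — financial account: foreign purchases of equities on the domestic stock exchange 660.6, inward foreign direct investment in the manufacturing sector 1116.7, increase in resident deposits held at foreign banks 206.4, borrowing by resident firms from foreign banks 235.7, domestic pension funds' purchases of foreign equities 238.6; capital account: capital transfers received from emigrants 103.7.)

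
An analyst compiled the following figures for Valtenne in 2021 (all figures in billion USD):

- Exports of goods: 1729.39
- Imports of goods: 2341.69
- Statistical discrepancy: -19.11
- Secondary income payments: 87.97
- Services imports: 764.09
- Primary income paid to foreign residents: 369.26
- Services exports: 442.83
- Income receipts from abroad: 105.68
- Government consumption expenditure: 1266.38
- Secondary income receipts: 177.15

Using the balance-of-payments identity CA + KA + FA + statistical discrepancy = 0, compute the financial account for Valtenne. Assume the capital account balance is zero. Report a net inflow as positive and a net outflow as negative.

1127.07

Goods balance = 1729.39 - 2341.69 = -612.30
Services balance = 442.83 - 764.09 = -321.26
Trade balance (goods + services) = -612.30 + (-321.26) = -933.56
Net primary income = 105.68 - 369.26 = -263.58
Net secondary income = 177.15 - 87.97 = 89.18
Current account = -933.56 + (-263.58) + 89.18 = -1107.96
Financial account = -(-1107.96 + (-19.11)) = 1127.07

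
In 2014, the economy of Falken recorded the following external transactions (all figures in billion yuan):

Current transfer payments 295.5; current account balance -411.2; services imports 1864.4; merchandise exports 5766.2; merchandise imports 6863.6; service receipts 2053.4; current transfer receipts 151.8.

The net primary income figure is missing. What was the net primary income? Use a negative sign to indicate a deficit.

Current account = goods balance + services balance + net primary income + net secondary income
Sum of the known components = -1052.1
Net primary income = CA - (known components) = -411.2 - (-1052.1) = 640.9

640.9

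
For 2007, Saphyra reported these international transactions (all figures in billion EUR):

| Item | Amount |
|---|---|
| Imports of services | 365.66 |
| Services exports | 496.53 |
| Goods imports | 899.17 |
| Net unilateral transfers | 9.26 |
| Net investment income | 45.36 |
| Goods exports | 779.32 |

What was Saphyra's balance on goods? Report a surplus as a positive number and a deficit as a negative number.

-119.85

Goods balance = 779.32 - 899.17 = -119.85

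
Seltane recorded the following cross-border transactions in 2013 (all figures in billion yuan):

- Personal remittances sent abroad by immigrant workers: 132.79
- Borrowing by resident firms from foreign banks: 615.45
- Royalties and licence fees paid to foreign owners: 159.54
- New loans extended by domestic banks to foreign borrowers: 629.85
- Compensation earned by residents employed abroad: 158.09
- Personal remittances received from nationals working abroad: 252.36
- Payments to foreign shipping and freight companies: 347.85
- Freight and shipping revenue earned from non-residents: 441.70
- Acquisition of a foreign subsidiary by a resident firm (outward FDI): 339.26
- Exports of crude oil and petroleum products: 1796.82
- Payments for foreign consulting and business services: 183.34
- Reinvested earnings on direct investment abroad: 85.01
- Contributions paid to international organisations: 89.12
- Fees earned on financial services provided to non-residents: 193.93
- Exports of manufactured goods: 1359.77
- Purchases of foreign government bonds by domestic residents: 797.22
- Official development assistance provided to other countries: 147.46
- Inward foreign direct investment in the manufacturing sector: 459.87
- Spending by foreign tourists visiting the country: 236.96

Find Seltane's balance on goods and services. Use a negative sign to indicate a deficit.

3338.45

Goods: 1359.77 + 1796.82 = 3156.59
Services: 441.70 - 347.85 + 236.96 - 183.34 - 159.54 + 193.93 = 181.86
Trade balance = 3156.59 + 181.86 = 3338.45
(Excluded from the trade balance — secondary income: personal remittances sent abroad by immigrant workers 132.79, personal remittances received from nationals working abroad 252.36, contributions paid to international organisations 89.12, official development assistance provided to other countries 147.46; financial account: borrowing by resident firms from foreign banks 615.45, new loans extended by domestic banks to foreign borrowers 629.85, acquisition of a foreign subsidiary by a resident firm (outward FDI) 339.26, purchases of foreign government bonds by domestic residents 797.22, inward foreign direct investment in the manufacturing sector 459.87; primary income: compensation earned by residents employed abroad 158.09, reinvested earnings on direct investment abroad 85.01.)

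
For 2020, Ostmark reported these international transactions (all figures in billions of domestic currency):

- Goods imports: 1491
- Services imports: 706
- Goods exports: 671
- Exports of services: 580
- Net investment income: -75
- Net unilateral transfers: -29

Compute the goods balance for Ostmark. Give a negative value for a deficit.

-820

Goods balance = 671 - 1491 = -820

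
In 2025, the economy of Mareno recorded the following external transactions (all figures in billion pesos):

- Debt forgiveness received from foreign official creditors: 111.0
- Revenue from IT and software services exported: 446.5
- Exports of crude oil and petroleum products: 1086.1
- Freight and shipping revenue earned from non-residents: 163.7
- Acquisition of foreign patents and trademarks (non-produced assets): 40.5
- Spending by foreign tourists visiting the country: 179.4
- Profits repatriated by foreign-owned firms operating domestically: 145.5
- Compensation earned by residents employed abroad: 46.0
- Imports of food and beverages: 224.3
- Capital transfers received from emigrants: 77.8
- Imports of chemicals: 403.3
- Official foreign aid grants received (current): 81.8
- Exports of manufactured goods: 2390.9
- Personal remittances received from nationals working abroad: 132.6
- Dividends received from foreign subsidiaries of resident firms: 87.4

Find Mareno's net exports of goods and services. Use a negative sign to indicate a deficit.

Goods: -224.3 + 1086.1 - 403.3 + 2390.9 = 2849.4
Services: 179.4 + 446.5 + 163.7 = 789.6
Trade balance = 2849.4 + 789.6 = 3639.0
(Excluded from the trade balance — capital account: debt forgiveness received from foreign official creditors 111.0, acquisition of foreign patents and trademarks (non-produced assets) 40.5, capital transfers received from emigrants 77.8; primary income: profits repatriated by foreign-owned firms operating domestically 145.5, compensation earned by residents employed abroad 46.0, dividends received from foreign subsidiaries of resident firms 87.4; secondary income: official foreign aid grants received (current) 81.8, personal remittances received from nationals working abroad 132.6.)

3639.0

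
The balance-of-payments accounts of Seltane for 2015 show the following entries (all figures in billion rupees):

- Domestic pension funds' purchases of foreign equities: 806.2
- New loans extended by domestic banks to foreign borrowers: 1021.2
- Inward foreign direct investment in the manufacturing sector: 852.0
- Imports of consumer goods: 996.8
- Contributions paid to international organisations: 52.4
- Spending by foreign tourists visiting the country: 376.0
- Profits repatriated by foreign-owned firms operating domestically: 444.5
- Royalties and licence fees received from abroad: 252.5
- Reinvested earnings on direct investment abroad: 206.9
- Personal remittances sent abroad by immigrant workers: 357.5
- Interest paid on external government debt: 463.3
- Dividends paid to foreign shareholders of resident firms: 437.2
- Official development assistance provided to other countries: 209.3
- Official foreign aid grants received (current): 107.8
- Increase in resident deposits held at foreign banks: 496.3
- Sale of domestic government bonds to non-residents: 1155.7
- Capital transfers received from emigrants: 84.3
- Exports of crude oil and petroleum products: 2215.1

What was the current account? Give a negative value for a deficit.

197.3

Goods: 2215.1 - 996.8 = 1218.3
Services: 252.5 + 376.0 = 628.5
Primary income: 206.9 - 463.3 - 444.5 - 437.2 = -1138.1
Secondary income: -357.5 - 52.4 - 209.3 + 107.8 = -511.4
Current account = 1218.3 + 628.5 + (-1138.1) + (-511.4) = 197.3
(Excluded from the current account — financial account: domestic pension funds' purchases of foreign equities 806.2, new loans extended by domestic banks to foreign borrowers 1021.2, inward foreign direct investment in the manufacturing sector 852.0, increase in resident deposits held at foreign banks 496.3, sale of domestic government bonds to non-residents 1155.7; capital account: capital transfers received from emigrants 84.3.)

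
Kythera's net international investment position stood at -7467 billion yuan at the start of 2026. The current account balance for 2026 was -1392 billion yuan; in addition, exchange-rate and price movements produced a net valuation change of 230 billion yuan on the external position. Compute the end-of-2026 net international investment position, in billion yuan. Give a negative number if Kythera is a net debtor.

-8629

Change in NIIP = current account + net valuation change = -1392 + 230 = -1162
End-of-year NIIP = -7467 + (-1162) = -8629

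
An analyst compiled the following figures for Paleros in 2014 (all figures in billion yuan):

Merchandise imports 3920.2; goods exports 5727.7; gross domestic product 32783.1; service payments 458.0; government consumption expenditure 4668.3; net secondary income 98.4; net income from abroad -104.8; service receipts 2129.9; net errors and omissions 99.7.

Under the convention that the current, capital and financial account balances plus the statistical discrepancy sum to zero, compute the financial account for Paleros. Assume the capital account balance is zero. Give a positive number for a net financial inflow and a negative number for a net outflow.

-3572.7

Goods balance = 5727.7 - 3920.2 = 1807.5
Services balance = 2129.9 - 458.0 = 1671.9
Trade balance (goods + services) = 1807.5 + 1671.9 = 3479.4
Net primary income = -104.8
Net secondary income = 98.4
Current account = 3479.4 + (-104.8) + 98.4 = 3473.0
Financial account = -(3473.0 + 99.7) = -3572.7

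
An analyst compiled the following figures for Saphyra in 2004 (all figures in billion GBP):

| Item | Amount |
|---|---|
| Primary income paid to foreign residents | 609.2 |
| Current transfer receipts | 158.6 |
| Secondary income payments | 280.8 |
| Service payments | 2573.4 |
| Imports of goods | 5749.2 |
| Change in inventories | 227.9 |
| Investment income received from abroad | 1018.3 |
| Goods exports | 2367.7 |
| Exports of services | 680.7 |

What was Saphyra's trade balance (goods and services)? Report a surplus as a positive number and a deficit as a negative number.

-5274.2

Goods balance = 2367.7 - 5749.2 = -3381.5
Services balance = 680.7 - 2573.4 = -1892.7
Trade balance (goods + services) = -3381.5 + (-1892.7) = -5274.2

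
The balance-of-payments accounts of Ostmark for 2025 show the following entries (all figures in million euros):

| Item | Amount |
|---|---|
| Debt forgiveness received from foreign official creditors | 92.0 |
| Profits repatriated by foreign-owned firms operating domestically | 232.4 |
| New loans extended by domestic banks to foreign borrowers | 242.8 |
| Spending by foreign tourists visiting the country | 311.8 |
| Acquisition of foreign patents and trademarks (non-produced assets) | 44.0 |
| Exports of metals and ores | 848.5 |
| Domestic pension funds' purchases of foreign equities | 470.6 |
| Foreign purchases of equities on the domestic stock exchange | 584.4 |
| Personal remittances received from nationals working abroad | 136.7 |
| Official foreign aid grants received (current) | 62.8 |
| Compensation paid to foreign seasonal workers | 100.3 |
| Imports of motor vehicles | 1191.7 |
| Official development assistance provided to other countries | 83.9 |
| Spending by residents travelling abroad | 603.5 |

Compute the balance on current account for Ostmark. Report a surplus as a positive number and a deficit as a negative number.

-852.0

Goods: -1191.7 + 848.5 = -343.2
Services: 311.8 - 603.5 = -291.7
Primary income: -232.4 - 100.3 = -332.7
Secondary income: -83.9 + 136.7 + 62.8 = 115.6
Current account = (-343.2) + (-291.7) + (-332.7) + 115.6 = -852.0
(Excluded from the current account — capital account: debt forgiveness received from foreign official creditors 92.0, acquisition of foreign patents and trademarks (non-produced assets) 44.0; financial account: new loans extended by domestic banks to foreign borrowers 242.8, domestic pension funds' purchases of foreign equities 470.6, foreign purchases of equities on the domestic stock exchange 584.4.)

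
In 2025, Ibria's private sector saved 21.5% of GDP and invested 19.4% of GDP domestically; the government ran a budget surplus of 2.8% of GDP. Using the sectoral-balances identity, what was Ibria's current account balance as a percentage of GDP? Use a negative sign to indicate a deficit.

4.9

By the sectoral-balances identity, CA = (S_private - I) + (T - G).
Private balance = 21.5 - 19.4 = 2.1
Government balance (T - G) = 2.8
CA = 2.1 + 2.8 = 4.9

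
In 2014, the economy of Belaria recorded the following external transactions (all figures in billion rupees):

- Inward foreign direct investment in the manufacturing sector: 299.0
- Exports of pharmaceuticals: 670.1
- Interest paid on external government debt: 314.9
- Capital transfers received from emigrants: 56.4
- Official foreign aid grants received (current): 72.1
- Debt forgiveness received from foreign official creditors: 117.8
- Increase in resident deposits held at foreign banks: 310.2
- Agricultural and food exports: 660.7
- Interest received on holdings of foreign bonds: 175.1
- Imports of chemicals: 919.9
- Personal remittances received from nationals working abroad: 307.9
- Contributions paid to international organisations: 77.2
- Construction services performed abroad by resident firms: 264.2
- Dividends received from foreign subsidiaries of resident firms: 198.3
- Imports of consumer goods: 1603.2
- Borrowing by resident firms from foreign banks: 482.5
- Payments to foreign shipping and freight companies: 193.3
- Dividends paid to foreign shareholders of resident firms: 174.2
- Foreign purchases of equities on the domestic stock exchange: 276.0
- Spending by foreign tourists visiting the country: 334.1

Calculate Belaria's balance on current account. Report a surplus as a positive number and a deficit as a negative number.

-600.2

Goods: 660.7 + 670.1 - 1603.2 - 919.9 = -1192.3
Services: -193.3 + 334.1 + 264.2 = 405.0
Primary income: -174.2 + 175.1 - 314.9 + 198.3 = -115.7
Secondary income: -77.2 + 307.9 + 72.1 = 302.8
Current account = (-1192.3) + 405.0 + (-115.7) + 302.8 = -600.2
(Excluded from the current account — financial account: inward foreign direct investment in the manufacturing sector 299.0, increase in resident deposits held at foreign banks 310.2, borrowing by resident firms from foreign banks 482.5, foreign purchases of equities on the domestic stock exchange 276.0; capital account: capital transfers received from emigrants 56.4, debt forgiveness received from foreign official creditors 117.8.)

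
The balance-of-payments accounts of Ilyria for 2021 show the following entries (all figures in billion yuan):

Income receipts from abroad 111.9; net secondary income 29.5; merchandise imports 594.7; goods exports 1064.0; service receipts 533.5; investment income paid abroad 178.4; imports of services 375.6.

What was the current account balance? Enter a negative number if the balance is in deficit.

590.2

Goods balance = 1064.0 - 594.7 = 469.3
Services balance = 533.5 - 375.6 = 157.9
Trade balance (goods + services) = 469.3 + 157.9 = 627.2
Net primary income = 111.9 - 178.4 = -66.5
Net secondary income = 29.5
Current account = 627.2 + (-66.5) + 29.5 = 590.2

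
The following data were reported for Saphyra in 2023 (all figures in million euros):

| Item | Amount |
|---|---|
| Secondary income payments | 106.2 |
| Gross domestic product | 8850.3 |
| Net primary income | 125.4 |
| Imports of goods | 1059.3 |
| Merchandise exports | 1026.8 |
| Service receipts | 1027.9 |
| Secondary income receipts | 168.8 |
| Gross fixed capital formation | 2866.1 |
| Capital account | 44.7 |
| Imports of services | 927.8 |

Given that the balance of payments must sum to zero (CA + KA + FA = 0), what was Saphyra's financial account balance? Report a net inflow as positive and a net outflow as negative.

Goods balance = 1026.8 - 1059.3 = -32.5
Services balance = 1027.9 - 927.8 = 100.1
Trade balance (goods + services) = -32.5 + 100.1 = 67.6
Net primary income = 125.4
Net secondary income = 168.8 - 106.2 = 62.6
Current account = 67.6 + 125.4 + 62.6 = 255.6
Financial account = -(255.6 + 44.7) = -300.3

-300.3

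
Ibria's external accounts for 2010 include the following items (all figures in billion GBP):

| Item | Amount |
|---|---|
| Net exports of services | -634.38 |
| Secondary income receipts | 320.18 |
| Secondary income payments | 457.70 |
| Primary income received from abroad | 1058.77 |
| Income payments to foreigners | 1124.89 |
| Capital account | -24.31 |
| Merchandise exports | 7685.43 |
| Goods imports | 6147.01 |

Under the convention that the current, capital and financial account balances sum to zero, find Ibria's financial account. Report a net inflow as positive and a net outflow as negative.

Goods balance = 7685.43 - 6147.01 = 1538.42
Services balance = -634.38
Trade balance (goods + services) = 1538.42 + (-634.38) = 904.04
Net primary income = 1058.77 - 1124.89 = -66.12
Net secondary income = 320.18 - 457.70 = -137.52
Current account = 904.04 + (-66.12) + (-137.52) = 700.40
Financial account = -(700.40 + (-24.31)) = -676.09

-676.09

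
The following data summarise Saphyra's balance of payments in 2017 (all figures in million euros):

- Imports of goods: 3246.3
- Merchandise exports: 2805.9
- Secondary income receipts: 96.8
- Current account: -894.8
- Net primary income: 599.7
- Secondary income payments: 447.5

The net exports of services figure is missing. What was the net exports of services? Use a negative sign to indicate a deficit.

-703.4

Current account = goods balance + services balance + net primary income + net secondary income
Sum of the known components = -191.4
Net exports of services = CA - (known components) = -894.8 - (-191.4) = -703.4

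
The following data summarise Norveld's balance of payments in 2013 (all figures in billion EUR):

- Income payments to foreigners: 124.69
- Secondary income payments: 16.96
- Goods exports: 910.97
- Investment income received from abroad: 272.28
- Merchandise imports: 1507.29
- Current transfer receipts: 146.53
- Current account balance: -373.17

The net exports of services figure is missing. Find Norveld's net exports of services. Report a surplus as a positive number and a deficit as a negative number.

-54.01

Current account = goods balance + services balance + net primary income + net secondary income
Sum of the known components = -319.16
Net exports of services = CA - (known components) = -373.17 - (-319.16) = -54.01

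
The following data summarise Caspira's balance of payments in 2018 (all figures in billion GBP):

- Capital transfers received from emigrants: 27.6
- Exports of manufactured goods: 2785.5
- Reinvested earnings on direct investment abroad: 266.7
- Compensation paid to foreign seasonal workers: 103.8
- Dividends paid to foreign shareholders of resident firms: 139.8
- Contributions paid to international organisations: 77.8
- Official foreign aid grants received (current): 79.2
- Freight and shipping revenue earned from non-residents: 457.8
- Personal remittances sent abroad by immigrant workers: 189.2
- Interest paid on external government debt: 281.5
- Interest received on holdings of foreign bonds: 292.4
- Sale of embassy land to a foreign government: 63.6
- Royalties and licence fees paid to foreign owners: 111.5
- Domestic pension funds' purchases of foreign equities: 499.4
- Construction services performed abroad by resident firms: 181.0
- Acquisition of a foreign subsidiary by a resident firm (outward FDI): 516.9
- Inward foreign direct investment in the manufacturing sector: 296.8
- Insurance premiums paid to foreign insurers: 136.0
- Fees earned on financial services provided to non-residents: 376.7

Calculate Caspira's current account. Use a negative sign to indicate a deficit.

Goods: 2785.5
Services: 457.8 + 376.7 - 111.5 - 136.0 + 181.0 = 768.0
Primary income: 266.7 - 139.8 - 103.8 - 281.5 + 292.4 = 34.0
Secondary income: 79.2 - 77.8 - 189.2 = -187.8
Current account = 2785.5 + 768.0 + 34.0 + (-187.8) = 3399.7
(Excluded from the current account — capital account: capital transfers received from emigrants 27.6, sale of embassy land to a foreign government 63.6; financial account: domestic pension funds' purchases of foreign equities 499.4, acquisition of a foreign subsidiary by a resident firm (outward FDI) 516.9, inward foreign direct investment in the manufacturing sector 296.8.)

3399.7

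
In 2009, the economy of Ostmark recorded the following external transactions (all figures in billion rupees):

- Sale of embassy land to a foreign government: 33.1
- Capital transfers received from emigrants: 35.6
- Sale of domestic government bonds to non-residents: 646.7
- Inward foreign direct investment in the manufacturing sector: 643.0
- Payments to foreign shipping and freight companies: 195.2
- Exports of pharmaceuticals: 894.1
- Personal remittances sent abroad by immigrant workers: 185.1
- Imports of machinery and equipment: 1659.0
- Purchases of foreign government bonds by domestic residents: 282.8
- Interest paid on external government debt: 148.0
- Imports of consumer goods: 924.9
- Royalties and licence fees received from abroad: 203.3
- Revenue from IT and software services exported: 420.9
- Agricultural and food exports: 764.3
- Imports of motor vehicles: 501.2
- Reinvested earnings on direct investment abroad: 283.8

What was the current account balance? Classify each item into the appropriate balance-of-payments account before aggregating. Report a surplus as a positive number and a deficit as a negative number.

-1047.0

Goods: 764.3 + 894.1 - 501.2 - 924.9 - 1659.0 = -1426.7
Services: 203.3 - 195.2 + 420.9 = 429.0
Primary income: 283.8 - 148.0 = 135.8
Secondary income: -185.1
Current account = (-1426.7) + 429.0 + 135.8 + (-185.1) = -1047.0
(Excluded from the current account — capital account: sale of embassy land to a foreign government 33.1, capital transfers received from emigrants 35.6; financial account: sale of domestic government bonds to non-residents 646.7, inward foreign direct investment in the manufacturing sector 643.0, purchases of foreign government bonds by domestic residents 282.8.)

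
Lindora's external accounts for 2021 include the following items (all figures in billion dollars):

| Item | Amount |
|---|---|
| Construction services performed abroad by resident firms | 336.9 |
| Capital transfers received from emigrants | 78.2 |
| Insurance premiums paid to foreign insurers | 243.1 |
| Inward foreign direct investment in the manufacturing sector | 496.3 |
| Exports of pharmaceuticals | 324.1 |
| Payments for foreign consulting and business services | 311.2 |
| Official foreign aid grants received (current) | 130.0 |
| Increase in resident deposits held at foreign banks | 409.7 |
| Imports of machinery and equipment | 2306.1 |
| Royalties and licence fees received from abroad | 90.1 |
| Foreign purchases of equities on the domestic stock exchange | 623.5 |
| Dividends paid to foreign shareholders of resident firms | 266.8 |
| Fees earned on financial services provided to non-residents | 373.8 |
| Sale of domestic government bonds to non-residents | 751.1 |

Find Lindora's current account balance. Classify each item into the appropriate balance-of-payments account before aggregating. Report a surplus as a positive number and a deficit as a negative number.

Goods: -2306.1 + 324.1 = -1982.0
Services: -311.2 + 90.1 - 243.1 + 373.8 + 336.9 = 246.5
Primary income: -266.8
Secondary income: 130.0
Current account = (-1982.0) + 246.5 + (-266.8) + 130.0 = -1872.3
(Excluded from the current account — capital account: capital transfers received from emigrants 78.2; financial account: inward foreign direct investment in the manufacturing sector 496.3, increase in resident deposits held at foreign banks 409.7, foreign purchases of equities on the domestic stock exchange 623.5, sale of domestic government bonds to non-residents 751.1.)

-1872.3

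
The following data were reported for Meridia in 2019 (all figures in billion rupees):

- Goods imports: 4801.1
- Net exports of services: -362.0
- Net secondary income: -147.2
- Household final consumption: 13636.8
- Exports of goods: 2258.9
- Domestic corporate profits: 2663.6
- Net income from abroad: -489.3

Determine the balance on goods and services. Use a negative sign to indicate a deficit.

-2904.2

Goods balance = 2258.9 - 4801.1 = -2542.2
Services balance = -362.0
Trade balance (goods + services) = -2542.2 + (-362.0) = -2904.2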